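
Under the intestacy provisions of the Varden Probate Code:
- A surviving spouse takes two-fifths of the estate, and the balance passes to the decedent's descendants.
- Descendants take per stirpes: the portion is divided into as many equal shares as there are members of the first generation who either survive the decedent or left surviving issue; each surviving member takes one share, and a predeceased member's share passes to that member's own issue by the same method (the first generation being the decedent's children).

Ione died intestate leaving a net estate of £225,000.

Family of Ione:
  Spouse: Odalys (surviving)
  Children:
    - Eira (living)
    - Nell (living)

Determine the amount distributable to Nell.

Nell receives £67,500.

Odalys takes two-fifths of £225,000 = £90,000. The remaining £135,000 passes to the descendants.
The descendants' portion (£135,000) is divided into 2 shares of £67,500: Eira and Nell each take £67,500.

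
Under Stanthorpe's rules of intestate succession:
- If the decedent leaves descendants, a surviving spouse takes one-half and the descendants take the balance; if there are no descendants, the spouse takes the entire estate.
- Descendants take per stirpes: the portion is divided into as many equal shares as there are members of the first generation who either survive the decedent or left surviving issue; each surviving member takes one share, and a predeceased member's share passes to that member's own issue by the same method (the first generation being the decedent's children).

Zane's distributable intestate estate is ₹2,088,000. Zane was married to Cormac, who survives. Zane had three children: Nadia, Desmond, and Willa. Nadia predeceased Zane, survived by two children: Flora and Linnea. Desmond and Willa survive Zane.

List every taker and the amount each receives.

Cormac takes one-half of ₹2,088,000 = ₹1,044,000. The remaining ₹1,044,000 passes to the descendants.
The descendants' portion (₹1,044,000) is divided into 3 shares of ₹348,000: Desmond and Willa each take ₹348,000; Nadia's ₹348,000 share passes to Nadia's issue.
Nadia's share (₹348,000) is divided into 2 shares of ₹174,000: Flora and Linnea each take ₹174,000.

Cormac: ₹1,044,000; Flora: ₹174,000; Linnea: ₹174,000; Desmond: ₹348,000; Willa: ₹348,000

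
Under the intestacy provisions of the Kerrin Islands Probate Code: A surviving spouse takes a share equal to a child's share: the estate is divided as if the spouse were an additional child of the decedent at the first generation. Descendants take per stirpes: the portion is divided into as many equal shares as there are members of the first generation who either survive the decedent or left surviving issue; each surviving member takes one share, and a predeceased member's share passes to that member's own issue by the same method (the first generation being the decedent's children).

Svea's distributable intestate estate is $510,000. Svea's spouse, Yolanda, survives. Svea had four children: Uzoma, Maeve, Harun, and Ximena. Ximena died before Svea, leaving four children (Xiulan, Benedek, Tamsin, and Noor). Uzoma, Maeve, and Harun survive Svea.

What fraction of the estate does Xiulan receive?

The spouse counts as an additional share at the children's level, so there are 5 primary shares of $102,000. Yolanda takes one such share ($102,000).
The children's combined portion ($408,000) is divided into 4 shares of $102,000: Uzoma, Maeve, and Harun each take $102,000; Ximena's $102,000 share passes to Ximena's issue.
Ximena's share ($102,000) is divided into 4 shares of $25,500: Xiulan, Benedek, Tamsin, and Noor each take $25,500.

Xiulan receives 1/20 of the estate.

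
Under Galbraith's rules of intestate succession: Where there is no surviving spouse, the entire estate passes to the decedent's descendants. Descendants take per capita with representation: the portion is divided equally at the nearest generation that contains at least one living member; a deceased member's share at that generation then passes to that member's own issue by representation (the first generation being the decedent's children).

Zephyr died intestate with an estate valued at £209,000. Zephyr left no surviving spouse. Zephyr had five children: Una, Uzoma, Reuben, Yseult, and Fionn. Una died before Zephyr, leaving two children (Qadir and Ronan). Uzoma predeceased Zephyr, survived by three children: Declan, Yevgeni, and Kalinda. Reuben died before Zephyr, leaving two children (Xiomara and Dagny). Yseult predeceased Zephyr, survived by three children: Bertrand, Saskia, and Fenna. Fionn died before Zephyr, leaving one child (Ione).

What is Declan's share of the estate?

Declan receives £19,000.

The entire £209,000 passes to the descendants.
No child survives, so the initial division is made at the grandchildren's generation.
That amount (£209,000) is divided into 11 shares of £19,000: Qadir, Ronan, Declan, Yevgeni, Kalinda, Xiomara, Dagny, Bertrand, Saskia, Fenna, and Ione each take £19,000.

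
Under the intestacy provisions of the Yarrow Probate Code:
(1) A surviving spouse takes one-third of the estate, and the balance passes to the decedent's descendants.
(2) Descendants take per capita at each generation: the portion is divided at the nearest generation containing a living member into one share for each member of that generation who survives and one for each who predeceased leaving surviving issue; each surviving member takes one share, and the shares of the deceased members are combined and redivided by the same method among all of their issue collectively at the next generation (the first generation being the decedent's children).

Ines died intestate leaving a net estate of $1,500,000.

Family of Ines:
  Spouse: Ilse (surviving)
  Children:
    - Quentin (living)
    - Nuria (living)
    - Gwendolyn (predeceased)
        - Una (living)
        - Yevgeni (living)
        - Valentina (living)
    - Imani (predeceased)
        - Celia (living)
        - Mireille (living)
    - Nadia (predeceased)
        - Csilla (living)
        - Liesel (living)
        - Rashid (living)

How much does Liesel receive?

Liesel receives $75,000.

Ilse takes one-third of $1,500,000 = $500,000. The remaining $1,000,000 passes to the descendants.
The descendants' portion ($1,000,000) is divided at the children's generation into 5 shares of $200,000. Quentin and Nuria each take $200,000. The 3 shares of the deceased (Gwendolyn, Imani, and Nadia) are combined into a pool of $600,000.
That pool ($600,000) is divided at the grandchildren's generation equally among Una, Yevgeni, Valentina, Celia, Mireille, Csilla, Liesel, and Rashid: $75,000 each.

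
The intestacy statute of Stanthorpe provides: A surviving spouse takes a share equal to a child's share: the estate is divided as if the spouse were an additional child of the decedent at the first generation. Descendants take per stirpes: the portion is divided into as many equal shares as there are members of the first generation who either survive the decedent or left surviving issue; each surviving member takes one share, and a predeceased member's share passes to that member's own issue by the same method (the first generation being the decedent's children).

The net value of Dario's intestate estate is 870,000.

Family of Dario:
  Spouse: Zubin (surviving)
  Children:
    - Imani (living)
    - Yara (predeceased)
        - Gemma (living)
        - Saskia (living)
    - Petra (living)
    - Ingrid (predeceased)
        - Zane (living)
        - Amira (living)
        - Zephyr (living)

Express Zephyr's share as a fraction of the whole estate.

Zephyr receives 1/15 of the estate.

The spouse counts as an additional share at the children's level, so there are 5 primary shares of 174,000. Zubin takes one such share (174,000).
The children's combined portion (696,000) is divided into 4 shares of 174,000: Imani and Petra each take 174,000; Yara's 174,000 share passes to Yara's issue; Ingrid's 174,000 share passes to Ingrid's issue.
Yara's share (174,000) is divided into 2 shares of 87,000: Gemma and Saskia each take 87,000.
Ingrid's share (174,000) is divided into 3 shares of 58,000: Zane, Amira, and Zephyr each take 58,000.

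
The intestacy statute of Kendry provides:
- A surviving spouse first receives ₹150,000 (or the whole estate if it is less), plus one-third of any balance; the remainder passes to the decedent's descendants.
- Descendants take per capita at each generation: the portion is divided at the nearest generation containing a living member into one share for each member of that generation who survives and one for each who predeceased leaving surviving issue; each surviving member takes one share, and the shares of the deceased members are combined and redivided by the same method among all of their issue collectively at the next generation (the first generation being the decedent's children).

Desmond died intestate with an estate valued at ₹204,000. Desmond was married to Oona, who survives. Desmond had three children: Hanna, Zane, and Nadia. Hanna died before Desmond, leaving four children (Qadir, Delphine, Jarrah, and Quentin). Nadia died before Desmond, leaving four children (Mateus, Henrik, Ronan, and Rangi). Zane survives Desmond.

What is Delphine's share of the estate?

Oona first takes ₹150,000, leaving a balance of ₹54,000. Oona then takes one-third of the balance (₹18,000), for a total of ₹168,000. The remaining ₹36,000 passes to the descendants.
The descendants' portion (₹36,000) is divided at the children's generation into 3 shares of ₹12,000. Zane takes ₹12,000. The 2 shares of the deceased (Hanna and Nadia) are combined into a pool of ₹24,000.
That pool (₹24,000) is divided at the grandchildren's generation equally among Qadir, Delphine, Jarrah, Quentin, Mateus, Henrik, Ronan, and Rangi: ₹3,000 each.

Delphine receives ₹3,000.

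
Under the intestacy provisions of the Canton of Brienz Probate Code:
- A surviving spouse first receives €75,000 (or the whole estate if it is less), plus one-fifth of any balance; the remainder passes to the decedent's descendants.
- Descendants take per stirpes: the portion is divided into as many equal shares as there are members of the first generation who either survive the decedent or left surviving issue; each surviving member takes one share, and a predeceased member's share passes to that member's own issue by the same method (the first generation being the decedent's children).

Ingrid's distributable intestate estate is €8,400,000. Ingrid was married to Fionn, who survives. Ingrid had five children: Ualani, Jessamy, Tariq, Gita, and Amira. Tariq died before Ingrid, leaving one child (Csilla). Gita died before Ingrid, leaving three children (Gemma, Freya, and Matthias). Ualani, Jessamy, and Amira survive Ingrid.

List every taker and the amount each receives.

Fionn first takes €75,000, leaving a balance of €8,325,000. Fionn then takes one-fifth of the balance (€1,665,000), for a total of €1,740,000. The remaining €6,660,000 passes to the descendants.
The descendants' portion (€6,660,000) is divided into 5 shares of €1,332,000: Ualani, Jessamy, and Amira each take €1,332,000; Tariq's €1,332,000 share passes to Tariq's issue; Gita's €1,332,000 share passes to Gita's issue.
Tariq's share (€1,332,000) passes entirely to Csilla.
Gita's share (€1,332,000) is divided into 3 shares of €444,000: Gemma, Freya, and Matthias each take €444,000.

Fionn: €1,740,000; Ualani: €1,332,000; Jessamy: €1,332,000; Csilla: €1,332,000; Gemma: €444,000; Freya: €444,000; Matthias: €444,000; Amira: €1,332,000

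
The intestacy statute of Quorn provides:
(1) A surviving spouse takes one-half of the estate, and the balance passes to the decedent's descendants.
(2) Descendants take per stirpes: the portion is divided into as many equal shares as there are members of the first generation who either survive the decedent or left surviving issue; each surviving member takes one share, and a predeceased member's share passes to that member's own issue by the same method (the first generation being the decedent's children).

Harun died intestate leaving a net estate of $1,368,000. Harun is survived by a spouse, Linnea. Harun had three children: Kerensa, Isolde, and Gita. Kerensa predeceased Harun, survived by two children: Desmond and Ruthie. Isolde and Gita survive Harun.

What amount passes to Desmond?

Linnea takes one-half of $1,368,000 = $684,000. The remaining $684,000 passes to the descendants.
The descendants' portion ($684,000) is divided into 3 shares of $228,000: Isolde and Gita each take $228,000; Kerensa's $228,000 share passes to Kerensa's issue.
Kerensa's share ($228,000) is divided into 2 shares of $114,000: Desmond and Ruthie each take $114,000.

Desmond receives $114,000.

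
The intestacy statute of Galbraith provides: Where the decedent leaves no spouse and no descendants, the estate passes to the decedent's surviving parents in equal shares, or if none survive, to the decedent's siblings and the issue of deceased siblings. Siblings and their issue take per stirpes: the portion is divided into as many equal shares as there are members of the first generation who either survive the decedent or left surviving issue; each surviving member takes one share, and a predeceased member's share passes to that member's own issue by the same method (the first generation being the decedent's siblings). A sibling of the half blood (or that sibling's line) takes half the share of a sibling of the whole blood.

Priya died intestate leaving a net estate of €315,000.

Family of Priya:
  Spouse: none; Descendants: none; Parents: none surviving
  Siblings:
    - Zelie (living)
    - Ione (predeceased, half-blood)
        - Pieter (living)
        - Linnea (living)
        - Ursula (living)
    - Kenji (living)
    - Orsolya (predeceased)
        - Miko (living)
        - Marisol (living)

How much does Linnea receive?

Linnea receives €15,000.

The entire €315,000 passes to the siblings and their issue.
Counting each half-blood sibling's line as half a unit, there are 7/2 units in €315,000, so one unit is €90,000. Whole-blood lines (Zelie, Kenji, and Orsolya) take €90,000 each; half-blood lines (Ione) take €45,000 each.
Ione's share (€45,000) is divided into 3 shares of €15,000: Pieter, Linnea, and Ursula each take €15,000.
Orsolya's share (€90,000) is divided into 2 shares of €45,000: Miko and Marisol each take €45,000.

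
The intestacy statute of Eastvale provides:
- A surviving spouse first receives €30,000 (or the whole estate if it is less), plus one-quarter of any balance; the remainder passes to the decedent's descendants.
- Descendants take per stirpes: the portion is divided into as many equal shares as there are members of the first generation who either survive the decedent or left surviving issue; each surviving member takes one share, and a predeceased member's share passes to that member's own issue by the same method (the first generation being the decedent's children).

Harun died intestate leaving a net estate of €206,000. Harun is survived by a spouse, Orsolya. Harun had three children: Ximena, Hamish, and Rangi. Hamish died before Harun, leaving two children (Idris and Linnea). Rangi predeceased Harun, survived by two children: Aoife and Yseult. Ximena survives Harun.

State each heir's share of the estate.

Orsolya first takes €30,000, leaving a balance of €176,000. Orsolya then takes one-quarter of the balance (€44,000), for a total of €74,000. The remaining €132,000 passes to the descendants.
The descendants' portion (€132,000) is divided into 3 shares of €44,000: Ximena takes €44,000; Hamish's €44,000 share passes to Hamish's issue; Rangi's €44,000 share passes to Rangi's issue.
Hamish's share (€44,000) is divided into 2 shares of €22,000: Idris and Linnea each take €22,000.
Rangi's share (€44,000) is divided into 2 shares of €22,000: Aoife and Yseult each take €22,000.

Orsolya: €74,000; Ximena: €44,000; Idris: €22,000; Linnea: €22,000; Aoife: €22,000; Yseult: €22,000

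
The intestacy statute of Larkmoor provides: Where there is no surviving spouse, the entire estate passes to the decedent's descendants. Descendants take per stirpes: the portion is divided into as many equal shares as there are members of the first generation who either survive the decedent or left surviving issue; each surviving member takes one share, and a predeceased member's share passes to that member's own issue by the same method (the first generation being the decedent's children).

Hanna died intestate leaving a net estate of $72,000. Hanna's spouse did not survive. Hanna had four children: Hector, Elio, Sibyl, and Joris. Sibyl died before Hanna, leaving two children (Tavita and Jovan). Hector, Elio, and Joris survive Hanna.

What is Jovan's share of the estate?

The entire $72,000 passes to the descendants.
That amount ($72,000) is divided into 4 shares of $18,000: Hector, Elio, and Joris each take $18,000; Sibyl's $18,000 share passes to Sibyl's issue.
Sibyl's share ($18,000) is divided into 2 shares of $9,000: Tavita and Jovan each take $9,000.

Jovan receives $9,000.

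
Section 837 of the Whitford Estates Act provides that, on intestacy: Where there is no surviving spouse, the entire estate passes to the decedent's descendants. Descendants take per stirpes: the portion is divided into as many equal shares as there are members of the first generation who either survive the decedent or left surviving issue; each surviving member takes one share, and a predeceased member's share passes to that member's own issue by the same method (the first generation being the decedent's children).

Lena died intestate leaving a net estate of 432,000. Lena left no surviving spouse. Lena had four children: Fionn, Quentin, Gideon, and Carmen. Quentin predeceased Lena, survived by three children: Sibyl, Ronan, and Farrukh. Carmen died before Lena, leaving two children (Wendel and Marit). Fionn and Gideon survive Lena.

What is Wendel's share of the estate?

The entire 432,000 passes to the descendants.
That amount (432,000) is divided into 4 shares of 108,000: Fionn and Gideon each take 108,000; Quentin's 108,000 share passes to Quentin's issue; Carmen's 108,000 share passes to Carmen's issue.
Quentin's share (108,000) is divided into 3 shares of 36,000: Sibyl, Ronan, and Farrukh each take 36,000.
Carmen's share (108,000) is divided into 2 shares of 54,000: Wendel and Marit each take 54,000.

Wendel receives 54,000.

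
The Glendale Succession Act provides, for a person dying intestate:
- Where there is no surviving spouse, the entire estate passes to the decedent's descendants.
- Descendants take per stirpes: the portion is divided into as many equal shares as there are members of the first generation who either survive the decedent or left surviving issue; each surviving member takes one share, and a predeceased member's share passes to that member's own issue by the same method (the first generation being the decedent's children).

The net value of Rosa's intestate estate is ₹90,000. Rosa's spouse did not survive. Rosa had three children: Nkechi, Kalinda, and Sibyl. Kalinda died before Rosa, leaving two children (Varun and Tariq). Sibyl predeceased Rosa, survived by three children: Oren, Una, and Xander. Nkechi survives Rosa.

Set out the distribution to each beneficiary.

The entire ₹90,000 passes to the descendants.
That amount (₹90,000) is divided into 3 shares of ₹30,000: Nkechi takes ₹30,000; Kalinda's ₹30,000 share passes to Kalinda's issue; Sibyl's ₹30,000 share passes to Sibyl's issue.
Kalinda's share (₹30,000) is divided into 2 shares of ₹15,000: Varun and Tariq each take ₹15,000.
Sibyl's share (₹30,000) is divided into 3 shares of ₹10,000: Oren, Una, and Xander each take ₹10,000.

Nkechi: ₹30,000; Varun: ₹15,000; Tariq: ₹15,000; Oren: ₹10,000; Una: ₹10,000; Xander: ₹10,000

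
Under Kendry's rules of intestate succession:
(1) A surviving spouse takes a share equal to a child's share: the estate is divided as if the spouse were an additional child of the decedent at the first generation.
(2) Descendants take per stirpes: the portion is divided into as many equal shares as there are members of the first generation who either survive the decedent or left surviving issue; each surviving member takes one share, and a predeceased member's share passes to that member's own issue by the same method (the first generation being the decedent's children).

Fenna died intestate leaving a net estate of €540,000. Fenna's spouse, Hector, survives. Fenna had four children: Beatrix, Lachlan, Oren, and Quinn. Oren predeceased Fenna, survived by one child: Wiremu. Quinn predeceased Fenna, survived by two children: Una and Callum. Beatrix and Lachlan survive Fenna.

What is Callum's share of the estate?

The spouse counts as an additional share at the children's level, so there are 5 primary shares of €108,000. Hector takes one such share (€108,000).
The children's combined portion (€432,000) is divided into 4 shares of €108,000: Beatrix and Lachlan each take €108,000; Oren's €108,000 share passes to Oren's issue; Quinn's €108,000 share passes to Quinn's issue.
Oren's share (€108,000) passes entirely to Wiremu.
Quinn's share (€108,000) is divided into 2 shares of €54,000: Una and Callum each take €54,000.

Callum receives €54,000.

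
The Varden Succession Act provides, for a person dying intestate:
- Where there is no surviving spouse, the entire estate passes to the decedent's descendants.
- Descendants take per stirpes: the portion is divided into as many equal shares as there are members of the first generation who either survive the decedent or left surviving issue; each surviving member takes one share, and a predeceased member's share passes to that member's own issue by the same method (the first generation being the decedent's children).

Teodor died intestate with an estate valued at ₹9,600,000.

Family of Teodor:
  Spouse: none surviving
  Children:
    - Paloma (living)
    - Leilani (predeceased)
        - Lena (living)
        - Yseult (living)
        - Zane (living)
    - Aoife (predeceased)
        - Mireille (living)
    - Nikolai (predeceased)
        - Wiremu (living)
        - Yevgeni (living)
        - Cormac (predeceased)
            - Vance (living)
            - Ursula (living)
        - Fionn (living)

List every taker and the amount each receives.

Paloma: ₹2,400,000; Lena: ₹800,000; Yseult: ₹800,000; Zane: ₹800,000; Mireille: ₹2,400,000; Wiremu: ₹600,000; Yevgeni: ₹600,000; Vance: ₹300,000; Ursula: ₹300,000; Fionn: ₹600,000

The entire ₹9,600,000 passes to the descendants.
That amount (₹9,600,000) is divided into 4 shares of ₹2,400,000: Paloma takes ₹2,400,000; Leilani's ₹2,400,000 share passes to Leilani's issue; Aoife's ₹2,400,000 share passes to Aoife's issue; Nikolai's ₹2,400,000 share passes to Nikolai's issue.
Leilani's share (₹2,400,000) is divided into 3 shares of ₹800,000: Lena, Yseult, and Zane each take ₹800,000.
Aoife's share (₹2,400,000) passes entirely to Mireille.
Nikolai's share (₹2,400,000) is divided into 4 shares of ₹600,000: Wiremu, Yevgeni, and Fionn each take ₹600,000; Cormac's ₹600,000 share passes to Cormac's issue.
Cormac's share (₹600,000) is divided into 2 shares of ₹300,000: Vance and Ursula each take ₹300,000.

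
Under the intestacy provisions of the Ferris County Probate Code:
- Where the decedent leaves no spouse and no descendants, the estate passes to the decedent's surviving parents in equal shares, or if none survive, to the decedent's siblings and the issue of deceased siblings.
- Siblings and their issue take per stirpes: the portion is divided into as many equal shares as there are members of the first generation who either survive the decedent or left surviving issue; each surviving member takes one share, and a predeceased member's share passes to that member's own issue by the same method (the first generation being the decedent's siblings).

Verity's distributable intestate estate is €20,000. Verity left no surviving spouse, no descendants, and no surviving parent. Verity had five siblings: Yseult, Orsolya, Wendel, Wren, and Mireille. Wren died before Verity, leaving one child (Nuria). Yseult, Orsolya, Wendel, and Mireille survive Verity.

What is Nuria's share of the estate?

Nuria receives €4,000.

The entire €20,000 passes to the siblings and their issue.
That amount (€20,000) is divided into 5 shares of €4,000: Yseult, Orsolya, Wendel, and Mireille each take €4,000; Wren's €4,000 share passes to Wren's issue.
Wren's share (€4,000) passes entirely to Nuria.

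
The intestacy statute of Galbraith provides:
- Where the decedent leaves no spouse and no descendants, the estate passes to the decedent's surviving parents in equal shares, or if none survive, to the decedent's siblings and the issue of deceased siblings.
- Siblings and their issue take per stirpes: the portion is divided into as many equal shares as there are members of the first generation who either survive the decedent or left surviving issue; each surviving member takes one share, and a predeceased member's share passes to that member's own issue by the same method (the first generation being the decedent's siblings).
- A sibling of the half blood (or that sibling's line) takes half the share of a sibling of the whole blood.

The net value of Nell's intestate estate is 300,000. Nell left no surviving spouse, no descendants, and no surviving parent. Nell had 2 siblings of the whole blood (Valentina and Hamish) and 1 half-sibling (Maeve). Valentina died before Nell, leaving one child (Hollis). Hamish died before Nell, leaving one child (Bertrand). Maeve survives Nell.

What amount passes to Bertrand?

The entire 300,000 passes to the siblings and their issue.
Counting each half-blood sibling's line as half a unit, there are 5/2 units in 300,000, so one unit is 120,000. Whole-blood lines (Valentina and Hamish) take 120,000 each; half-blood lines (Maeve) take 60,000 each.
Valentina's share (120,000) passes entirely to Hollis.
Hamish's share (120,000) passes entirely to Bertrand.

Bertrand receives 120,000.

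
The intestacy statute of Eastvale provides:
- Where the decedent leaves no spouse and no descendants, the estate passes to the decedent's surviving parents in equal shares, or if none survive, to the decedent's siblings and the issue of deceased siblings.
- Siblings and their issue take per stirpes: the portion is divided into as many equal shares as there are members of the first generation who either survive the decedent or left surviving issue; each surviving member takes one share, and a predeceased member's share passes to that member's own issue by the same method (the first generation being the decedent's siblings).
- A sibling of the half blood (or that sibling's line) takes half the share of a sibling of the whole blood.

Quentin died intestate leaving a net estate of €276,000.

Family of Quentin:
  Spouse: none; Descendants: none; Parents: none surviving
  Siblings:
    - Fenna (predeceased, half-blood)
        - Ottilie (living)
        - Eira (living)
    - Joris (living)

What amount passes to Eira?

The entire €276,000 passes to the siblings and their issue.
Counting each half-blood sibling's line as half a unit, there are 3/2 units in €276,000, so one unit is €184,000. Whole-blood lines (Joris) take €184,000 each; half-blood lines (Fenna) take €92,000 each.
Fenna's share (€92,000) is divided into 2 shares of €46,000: Ottilie and Eira each take €46,000.

Eira receives €46,000.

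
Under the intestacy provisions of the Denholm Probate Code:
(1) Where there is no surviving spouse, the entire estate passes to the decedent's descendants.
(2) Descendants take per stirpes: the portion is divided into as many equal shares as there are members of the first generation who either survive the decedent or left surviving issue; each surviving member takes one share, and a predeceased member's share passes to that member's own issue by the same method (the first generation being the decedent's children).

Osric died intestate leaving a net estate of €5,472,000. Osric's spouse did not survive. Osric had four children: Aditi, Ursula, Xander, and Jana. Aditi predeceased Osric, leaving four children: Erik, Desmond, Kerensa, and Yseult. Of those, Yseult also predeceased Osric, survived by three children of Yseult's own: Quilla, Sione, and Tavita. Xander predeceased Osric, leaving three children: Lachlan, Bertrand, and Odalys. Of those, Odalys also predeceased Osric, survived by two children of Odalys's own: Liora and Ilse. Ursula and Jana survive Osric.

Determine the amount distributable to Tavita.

The entire €5,472,000 passes to the descendants.
That amount (€5,472,000) is divided into 4 shares of €1,368,000: Ursula and Jana each take €1,368,000; Aditi's €1,368,000 share passes to Aditi's issue; Xander's €1,368,000 share passes to Xander's issue.
Aditi's share (€1,368,000) is divided into 4 shares of €342,000: Erik, Desmond, and Kerensa each take €342,000; Yseult's €342,000 share passes to Yseult's issue.
Yseult's share (€342,000) is divided into 3 shares of €114,000: Quilla, Sione, and Tavita each take €114,000.
Xander's share (€1,368,000) is divided into 3 shares of €456,000: Lachlan and Bertrand each take €456,000; Odalys's €456,000 share passes to Odalys's issue.
Odalys's share (€456,000) is divided into 2 shares of €228,000: Liora and Ilse each take €228,000.

Tavita receives €114,000.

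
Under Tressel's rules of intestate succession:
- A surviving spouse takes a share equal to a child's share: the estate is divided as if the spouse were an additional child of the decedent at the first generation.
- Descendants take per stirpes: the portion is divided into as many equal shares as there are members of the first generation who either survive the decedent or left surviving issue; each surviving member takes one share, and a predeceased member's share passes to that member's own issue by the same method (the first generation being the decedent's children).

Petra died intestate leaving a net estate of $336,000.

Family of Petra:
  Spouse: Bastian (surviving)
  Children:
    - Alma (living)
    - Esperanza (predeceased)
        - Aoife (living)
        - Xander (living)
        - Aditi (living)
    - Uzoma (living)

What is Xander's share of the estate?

The spouse counts as an additional share at the children's level, so there are 4 primary shares of $84,000. Bastian takes one such share ($84,000).
The children's combined portion ($252,000) is divided into 3 shares of $84,000: Alma and Uzoma each take $84,000; Esperanza's $84,000 share passes to Esperanza's issue.
Esperanza's share ($84,000) is divided into 3 shares of $28,000: Aoife, Xander, and Aditi each take $28,000.

Xander receives $28,000.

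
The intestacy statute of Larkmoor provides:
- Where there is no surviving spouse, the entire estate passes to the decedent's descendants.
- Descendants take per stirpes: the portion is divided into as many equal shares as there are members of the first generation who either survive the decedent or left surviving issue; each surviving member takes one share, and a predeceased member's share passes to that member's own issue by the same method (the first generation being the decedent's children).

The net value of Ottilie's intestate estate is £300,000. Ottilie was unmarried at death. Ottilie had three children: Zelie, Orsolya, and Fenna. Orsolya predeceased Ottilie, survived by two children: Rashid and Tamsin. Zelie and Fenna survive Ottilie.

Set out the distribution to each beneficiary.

Zelie: £100,000; Rashid: £50,000; Tamsin: £50,000; Fenna: £100,000

The entire £300,000 passes to the descendants.
That amount (£300,000) is divided into 3 shares of £100,000: Zelie and Fenna each take £100,000; Orsolya's £100,000 share passes to Orsolya's issue.
Orsolya's share (£100,000) is divided into 2 shares of £50,000: Rashid and Tamsin each take £50,000.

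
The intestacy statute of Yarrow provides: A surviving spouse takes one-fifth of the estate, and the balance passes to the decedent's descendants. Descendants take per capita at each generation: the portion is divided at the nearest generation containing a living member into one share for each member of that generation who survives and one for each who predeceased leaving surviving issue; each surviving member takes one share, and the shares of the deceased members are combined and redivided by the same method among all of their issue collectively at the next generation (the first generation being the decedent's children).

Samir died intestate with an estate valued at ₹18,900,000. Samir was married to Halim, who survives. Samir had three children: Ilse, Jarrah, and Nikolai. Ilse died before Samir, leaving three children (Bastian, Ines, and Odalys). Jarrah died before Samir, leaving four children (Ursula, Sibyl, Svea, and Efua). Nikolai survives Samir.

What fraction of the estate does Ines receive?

Halim takes one-fifth of ₹18,900,000 = ₹3,780,000. The remaining ₹15,120,000 passes to the descendants.
The descendants' portion (₹15,120,000) is divided at the children's generation into 3 shares of ₹5,040,000. Nikolai takes ₹5,040,000. The 2 shares of the deceased (Ilse and Jarrah) are combined into a pool of ₹10,080,000.
That pool (₹10,080,000) is divided at the grandchildren's generation equally among Bastian, Ines, Odalys, Ursula, Sibyl, Svea, and Efua: ₹1,440,000 each.

Ines receives 8/105 of the estate.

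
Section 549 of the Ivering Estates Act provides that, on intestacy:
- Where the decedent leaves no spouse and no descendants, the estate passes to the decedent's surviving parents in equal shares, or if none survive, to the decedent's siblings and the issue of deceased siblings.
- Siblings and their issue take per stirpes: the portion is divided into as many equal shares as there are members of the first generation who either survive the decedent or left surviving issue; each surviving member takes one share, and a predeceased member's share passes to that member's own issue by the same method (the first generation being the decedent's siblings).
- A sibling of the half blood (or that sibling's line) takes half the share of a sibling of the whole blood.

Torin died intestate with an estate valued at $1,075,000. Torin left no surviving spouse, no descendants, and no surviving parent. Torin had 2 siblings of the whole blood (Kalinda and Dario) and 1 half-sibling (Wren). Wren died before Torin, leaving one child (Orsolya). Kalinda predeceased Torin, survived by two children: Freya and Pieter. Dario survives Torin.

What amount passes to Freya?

The entire $1,075,000 passes to the siblings and their issue.
Counting each half-blood sibling's line as half a unit, there are 5/2 units in $1,075,000, so one unit is $430,000. Whole-blood lines (Kalinda and Dario) take $430,000 each; half-blood lines (Wren) take $215,000 each.
Wren's share ($215,000) passes entirely to Orsolya.
Kalinda's share ($430,000) is divided into 2 shares of $215,000: Freya and Pieter each take $215,000.

Freya receives $215,000.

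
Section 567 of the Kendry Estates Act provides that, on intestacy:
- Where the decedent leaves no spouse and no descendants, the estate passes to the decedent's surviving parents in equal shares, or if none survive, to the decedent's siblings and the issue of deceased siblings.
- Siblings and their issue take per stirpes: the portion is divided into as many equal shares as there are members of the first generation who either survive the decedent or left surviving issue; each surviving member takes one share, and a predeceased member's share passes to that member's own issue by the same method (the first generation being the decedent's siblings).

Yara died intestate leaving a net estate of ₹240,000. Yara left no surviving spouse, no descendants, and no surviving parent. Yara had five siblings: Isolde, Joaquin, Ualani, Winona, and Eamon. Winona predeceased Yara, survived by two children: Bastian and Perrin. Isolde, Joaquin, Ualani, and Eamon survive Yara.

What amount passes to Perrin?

The entire ₹240,000 passes to the siblings and their issue.
That amount (₹240,000) is divided into 5 shares of ₹48,000: Isolde, Joaquin, Ualani, and Eamon each take ₹48,000; Winona's ₹48,000 share passes to Winona's issue.
Winona's share (₹48,000) is divided into 2 shares of ₹24,000: Bastian and Perrin each take ₹24,000.

Perrin receives ₹24,000.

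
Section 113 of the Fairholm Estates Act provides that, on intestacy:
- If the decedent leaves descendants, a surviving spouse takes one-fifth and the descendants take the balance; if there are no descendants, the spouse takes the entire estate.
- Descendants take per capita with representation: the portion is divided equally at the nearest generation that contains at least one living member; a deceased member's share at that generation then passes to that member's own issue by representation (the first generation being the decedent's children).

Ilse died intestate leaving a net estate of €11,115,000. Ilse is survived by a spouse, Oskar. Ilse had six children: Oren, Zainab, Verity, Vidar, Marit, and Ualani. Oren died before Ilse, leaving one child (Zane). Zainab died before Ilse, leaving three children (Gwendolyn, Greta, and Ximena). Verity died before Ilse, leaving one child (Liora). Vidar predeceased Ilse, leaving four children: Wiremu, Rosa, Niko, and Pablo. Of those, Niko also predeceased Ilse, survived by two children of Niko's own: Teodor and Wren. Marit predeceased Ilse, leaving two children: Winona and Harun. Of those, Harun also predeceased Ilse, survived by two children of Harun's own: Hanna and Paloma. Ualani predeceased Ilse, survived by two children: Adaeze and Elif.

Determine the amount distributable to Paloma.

Paloma receives €342,000.

Oskar takes one-fifth of €11,115,000 = €2,223,000. The remaining €8,892,000 passes to the descendants.
No child survives, so the initial division is made at the grandchildren's generation.
The descendants' portion (€8,892,000) is divided into 13 shares of €684,000: Zane, Gwendolyn, Greta, Ximena, Liora, Wiremu, Rosa, Pablo, Winona, Adaeze, and Elif each take €684,000; Niko's €684,000 share passes to Niko's issue; Harun's €684,000 share passes to Harun's issue.
Niko's share (€684,000) is divided into 2 shares of €342,000: Teodor and Wren each take €342,000.
Harun's share (€684,000) is divided into 2 shares of €342,000: Hanna and Paloma each take €342,000.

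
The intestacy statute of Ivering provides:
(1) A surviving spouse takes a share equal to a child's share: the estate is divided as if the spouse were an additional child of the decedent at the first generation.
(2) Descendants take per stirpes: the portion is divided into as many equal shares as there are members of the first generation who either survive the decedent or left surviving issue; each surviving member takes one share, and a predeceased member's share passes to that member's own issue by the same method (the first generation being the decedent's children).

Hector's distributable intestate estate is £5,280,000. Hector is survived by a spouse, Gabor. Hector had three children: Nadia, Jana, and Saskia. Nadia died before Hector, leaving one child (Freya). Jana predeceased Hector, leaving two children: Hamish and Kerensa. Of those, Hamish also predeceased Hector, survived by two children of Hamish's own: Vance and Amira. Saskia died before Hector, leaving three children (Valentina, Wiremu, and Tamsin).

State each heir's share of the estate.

Gabor: £1,320,000; Freya: £1,320,000; Vance: £330,000; Amira: £330,000; Kerensa: £660,000; Valentina: £440,000; Wiremu: £440,000; Tamsin: £440,000

The spouse counts as an additional share at the children's level, so there are 4 primary shares of £1,320,000. Gabor takes one such share (£1,320,000).
The children's combined portion (£3,960,000) is divided into 3 shares of £1,320,000: Nadia's £1,320,000 share passes to Nadia's issue; Jana's £1,320,000 share passes to Jana's issue; Saskia's £1,320,000 share passes to Saskia's issue.
Nadia's share (£1,320,000) passes entirely to Freya.
Jana's share (£1,320,000) is divided into 2 shares of £660,000: Kerensa takes £660,000; Hamish's £660,000 share passes to Hamish's issue.
Hamish's share (£660,000) is divided into 2 shares of £330,000: Vance and Amira each take £330,000.
Saskia's share (£1,320,000) is divided into 3 shares of £440,000: Valentina, Wiremu, and Tamsin each take £440,000.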